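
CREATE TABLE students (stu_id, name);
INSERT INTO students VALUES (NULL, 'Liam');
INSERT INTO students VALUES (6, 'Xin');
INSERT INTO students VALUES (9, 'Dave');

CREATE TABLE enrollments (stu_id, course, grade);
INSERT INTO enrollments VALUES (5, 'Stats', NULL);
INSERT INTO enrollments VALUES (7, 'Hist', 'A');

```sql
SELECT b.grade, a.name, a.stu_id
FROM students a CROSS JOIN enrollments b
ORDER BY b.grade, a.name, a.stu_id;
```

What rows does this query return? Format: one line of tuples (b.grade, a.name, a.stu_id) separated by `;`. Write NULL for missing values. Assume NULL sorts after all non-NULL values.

CROSS JOIN pairs every row of `students` with every row of `enrollments`: 3 × 2 = 6 rows.
After projecting and ordering:
b.grade | a.name | a.stu_id
A | Dave | 9
A | Liam | NULL
A | Xin | 6
NULL | Dave | 9
NULL | Liam | NULL
NULL | Xin | 6

(A, Dave, 9); (A, Liam, NULL); (A, Xin, 6); (NULL, Dave, 9); (NULL, Liam, NULL); (NULL, Xin, 6)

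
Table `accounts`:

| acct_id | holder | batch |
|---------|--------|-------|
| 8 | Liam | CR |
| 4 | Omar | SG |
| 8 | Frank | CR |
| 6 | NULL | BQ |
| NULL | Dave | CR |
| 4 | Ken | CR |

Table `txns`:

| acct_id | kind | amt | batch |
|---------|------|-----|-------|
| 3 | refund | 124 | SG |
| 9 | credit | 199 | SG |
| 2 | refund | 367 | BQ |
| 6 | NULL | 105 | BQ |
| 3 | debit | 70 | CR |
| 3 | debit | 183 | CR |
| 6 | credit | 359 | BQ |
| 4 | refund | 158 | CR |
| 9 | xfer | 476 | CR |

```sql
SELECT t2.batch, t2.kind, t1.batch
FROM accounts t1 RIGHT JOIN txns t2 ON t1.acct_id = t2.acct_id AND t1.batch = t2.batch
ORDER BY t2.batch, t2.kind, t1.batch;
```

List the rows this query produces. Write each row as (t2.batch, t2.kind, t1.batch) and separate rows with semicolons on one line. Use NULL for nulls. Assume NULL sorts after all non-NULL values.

RIGHT JOIN keeps every row from `txns`; unmatched rows get NULL for `accounts`'s columns.
Matching on t1.acct_id = t2.acct_id AND t1.batch = t2.batch. A NULL in a compared column never satisfies the condition.
- t1[0] acct_id=8, batch=CR → no match.
- t1[1] acct_id=4, batch=SG → no match.
- t1[2] acct_id=8, batch=CR → no match.
- t1[3] acct_id=6, batch=BQ → 2 match(es) in t2 → 2 row(s).
- t1[4] acct_id=NULL, batch=CR → no match.
- t1[5] acct_id=4, batch=CR → 1 match(es) in t2 → 1 row(s).
- plus 6 unmatched t2 row(s), each kept with NULL t1 columns.
After projecting and ordering:
t2.batch | t2.kind | t1.batch
BQ | credit | BQ
BQ | refund | NULL
BQ | NULL | BQ
CR | debit | NULL
CR | debit | NULL
CR | refund | CR
CR | xfer | NULL
SG | credit | NULL
SG | refund | NULL

(BQ, credit, BQ); (BQ, refund, NULL); (BQ, NULL, BQ); (CR, debit, NULL); (CR, debit, NULL); (CR, refund, CR); (CR, xfer, NULL); (SG, credit, NULL); (SG, refund, NULL)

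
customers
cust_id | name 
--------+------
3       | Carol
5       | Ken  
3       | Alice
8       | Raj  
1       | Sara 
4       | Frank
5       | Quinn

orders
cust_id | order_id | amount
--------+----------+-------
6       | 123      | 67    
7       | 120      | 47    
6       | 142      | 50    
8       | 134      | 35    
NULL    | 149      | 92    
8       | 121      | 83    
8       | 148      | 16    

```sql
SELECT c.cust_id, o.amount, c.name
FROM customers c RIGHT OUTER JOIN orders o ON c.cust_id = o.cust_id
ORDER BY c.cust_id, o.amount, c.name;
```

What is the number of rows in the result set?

7

RIGHT JOIN keeps every row from `orders`; unmatched rows get NULL for `customers`'s columns.
Matching on c.cust_id = o.cust_id. A NULL in a compared column never satisfies the condition.
- c (cust_id=3) has no partner in o.
- c (cust_id=5) has no partner in o.
- c (cust_id=3) has no partner in o.
- c (cust_id=8) pairs with 3 row(s) of o.
- c (cust_id=1) has no partner in o.
- c (cust_id=4) has no partner in o.
- c (cust_id=5) has no partner in o.
- plus 4 unmatched o row(s), each kept with NULL c columns.
Total: 3 matched + 4 padded = 7 rows.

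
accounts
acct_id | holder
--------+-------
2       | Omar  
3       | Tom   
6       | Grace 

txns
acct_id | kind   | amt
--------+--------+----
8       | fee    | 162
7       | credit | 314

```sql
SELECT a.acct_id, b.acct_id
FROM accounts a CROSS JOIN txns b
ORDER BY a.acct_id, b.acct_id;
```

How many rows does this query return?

CROSS JOIN pairs every row of `accounts` with every row of `txns`: 3 × 2 = 6 rows.

6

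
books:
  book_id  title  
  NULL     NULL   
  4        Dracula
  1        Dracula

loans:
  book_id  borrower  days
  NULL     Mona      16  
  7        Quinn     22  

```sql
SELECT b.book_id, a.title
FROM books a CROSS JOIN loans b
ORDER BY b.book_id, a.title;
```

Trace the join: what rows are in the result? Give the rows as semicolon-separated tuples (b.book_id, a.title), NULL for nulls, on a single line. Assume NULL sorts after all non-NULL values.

(7, Dracula); (7, Dracula); (7, NULL); (NULL, Dracula); (NULL, Dracula); (NULL, NULL)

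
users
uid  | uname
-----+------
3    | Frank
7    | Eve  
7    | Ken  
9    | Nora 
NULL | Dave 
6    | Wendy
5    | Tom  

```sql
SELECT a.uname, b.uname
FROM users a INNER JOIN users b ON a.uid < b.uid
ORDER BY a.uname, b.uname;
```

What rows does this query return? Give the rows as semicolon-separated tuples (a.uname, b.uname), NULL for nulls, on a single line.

(Eve, Nora); (Frank, Eve); (Frank, Ken); (Frank, Nora); (Frank, Tom); (Frank, Wendy); (Ken, Nora); (Tom, Eve); (Tom, Ken); (Tom, Nora); (Tom, Wendy); (Wendy, Eve); (Wendy, Ken); (Wendy, Nora)

INNER JOIN keeps only pairs where the ON condition holds.
Matching on a.uid < b.uid. A NULL in a compared column never satisfies the condition.
Matched pairs: 14.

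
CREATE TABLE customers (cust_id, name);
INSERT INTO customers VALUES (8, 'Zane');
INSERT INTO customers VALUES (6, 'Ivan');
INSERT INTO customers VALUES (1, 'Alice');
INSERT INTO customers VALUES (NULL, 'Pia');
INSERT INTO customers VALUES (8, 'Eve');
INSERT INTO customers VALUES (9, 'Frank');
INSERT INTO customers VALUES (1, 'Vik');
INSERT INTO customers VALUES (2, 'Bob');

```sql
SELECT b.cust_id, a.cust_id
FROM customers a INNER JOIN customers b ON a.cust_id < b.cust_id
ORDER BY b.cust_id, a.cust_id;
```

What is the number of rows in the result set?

19

INNER JOIN keeps only pairs where the ON condition holds.
Matching on a.cust_id < b.cust_id. A NULL in a compared column never satisfies the condition.
- cust_id=8: 1 matching b row(s), so 1 row(s) emitted.
- cust_id=6: 3 matching b row(s), so 3 row(s) emitted.
- cust_id=1: 5 matching b row(s), so 5 row(s) emitted.
- cust_id=NULL: no matching b row, dropped.
- cust_id=8: 1 matching b row(s), so 1 row(s) emitted.
- cust_id=9: no matching b row, dropped.
- cust_id=1: 5 matching b row(s), so 5 row(s) emitted.
- cust_id=2: 4 matching b row(s), so 4 row(s) emitted.
Total: 19 rows.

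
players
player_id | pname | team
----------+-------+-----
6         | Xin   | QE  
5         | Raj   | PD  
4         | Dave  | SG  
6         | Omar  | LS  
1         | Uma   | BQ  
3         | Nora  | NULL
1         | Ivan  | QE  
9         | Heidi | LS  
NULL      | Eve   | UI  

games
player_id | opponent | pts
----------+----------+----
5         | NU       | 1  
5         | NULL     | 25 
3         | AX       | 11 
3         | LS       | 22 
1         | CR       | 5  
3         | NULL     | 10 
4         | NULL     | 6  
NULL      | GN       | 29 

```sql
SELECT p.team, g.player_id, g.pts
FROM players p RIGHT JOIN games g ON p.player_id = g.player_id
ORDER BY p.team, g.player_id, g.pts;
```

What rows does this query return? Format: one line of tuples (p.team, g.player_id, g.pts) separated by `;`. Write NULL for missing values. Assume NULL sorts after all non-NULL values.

(BQ, 1, 5); (PD, 5, 1); (PD, 5, 25); (QE, 1, 5); (SG, 4, 6); (NULL, 3, 10); (NULL, 3, 11); (NULL, 3, 22); (NULL, NULL, 29)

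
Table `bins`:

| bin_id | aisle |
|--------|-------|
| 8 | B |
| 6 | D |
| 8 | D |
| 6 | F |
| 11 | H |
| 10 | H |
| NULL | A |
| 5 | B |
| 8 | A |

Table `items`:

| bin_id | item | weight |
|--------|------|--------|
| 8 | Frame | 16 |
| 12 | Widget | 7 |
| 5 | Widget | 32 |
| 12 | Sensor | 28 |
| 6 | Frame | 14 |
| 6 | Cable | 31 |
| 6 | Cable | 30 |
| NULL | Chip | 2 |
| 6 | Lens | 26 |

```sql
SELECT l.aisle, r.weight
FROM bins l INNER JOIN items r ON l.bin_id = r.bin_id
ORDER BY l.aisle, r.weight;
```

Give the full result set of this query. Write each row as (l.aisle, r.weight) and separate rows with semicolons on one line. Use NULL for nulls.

(A, 16); (B, 16); (B, 32); (D, 14); (D, 16); (D, 26); (D, 30); (D, 31); (F, 14); (F, 26); (F, 30); (F, 31)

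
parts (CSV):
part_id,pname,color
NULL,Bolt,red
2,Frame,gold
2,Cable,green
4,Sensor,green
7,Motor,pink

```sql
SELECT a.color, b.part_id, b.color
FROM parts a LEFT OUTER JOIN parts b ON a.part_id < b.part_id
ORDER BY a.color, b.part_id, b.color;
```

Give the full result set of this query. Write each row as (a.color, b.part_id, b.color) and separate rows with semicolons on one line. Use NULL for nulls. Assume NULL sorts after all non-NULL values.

LEFT JOIN keeps every row from `parts a`; unmatched rows get NULL for `parts b`'s columns.
Matching on a.part_id < b.part_id. A NULL in a compared column never satisfies the condition.
- a[0] part_id=NULL → no match; kept with NULLs on the b side.
- a[1] part_id=2 → 2 match(es) in b → 2 row(s).
- a[2] part_id=2 → 2 match(es) in b → 2 row(s).
- a[3] part_id=4 → 1 match(es) in b → 1 row(s).
- a[4] part_id=7 → no match; kept with NULLs on the b side.
After projecting and ordering:
a.color | b.part_id | b.color
gold | 4 | green
gold | 7 | pink
green | 4 | green
green | 7 | pink
green | 7 | pink
pink | NULL | NULL
red | NULL | NULL

(gold, 4, green); (gold, 7, pink); (green, 4, green); (green, 7, pink); (green, 7, pink); (pink, NULL, NULL); (red, NULL, NULL)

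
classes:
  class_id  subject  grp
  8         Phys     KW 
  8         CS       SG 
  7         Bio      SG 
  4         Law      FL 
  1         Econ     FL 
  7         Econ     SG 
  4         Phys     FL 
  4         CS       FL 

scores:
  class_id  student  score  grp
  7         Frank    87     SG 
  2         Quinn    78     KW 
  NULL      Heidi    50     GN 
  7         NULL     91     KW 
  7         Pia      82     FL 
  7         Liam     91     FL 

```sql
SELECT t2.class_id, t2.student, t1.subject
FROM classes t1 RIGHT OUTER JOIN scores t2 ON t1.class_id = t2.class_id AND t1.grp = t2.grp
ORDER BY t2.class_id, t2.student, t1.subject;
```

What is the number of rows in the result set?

7

RIGHT JOIN keeps every row from `scores`; unmatched rows get NULL for `classes`'s columns.
Matching on t1.class_id = t2.class_id AND t1.grp = t2.grp. A NULL in a compared column never satisfies the condition.
Matched pairs: 2; unmatched t2 rows kept: 5.
Total: 2 matched + 5 padded = 7 rows.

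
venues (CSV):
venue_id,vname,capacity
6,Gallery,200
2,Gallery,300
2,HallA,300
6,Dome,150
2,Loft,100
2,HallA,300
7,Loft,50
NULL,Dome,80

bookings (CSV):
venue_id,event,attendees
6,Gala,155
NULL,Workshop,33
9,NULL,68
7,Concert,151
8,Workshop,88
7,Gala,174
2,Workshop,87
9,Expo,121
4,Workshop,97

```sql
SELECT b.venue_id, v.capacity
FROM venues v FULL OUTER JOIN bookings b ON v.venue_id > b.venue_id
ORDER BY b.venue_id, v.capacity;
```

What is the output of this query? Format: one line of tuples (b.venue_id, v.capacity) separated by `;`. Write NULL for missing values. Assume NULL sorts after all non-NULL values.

FULL OUTER JOIN keeps every row from both sides; unmatched rows get NULL for the other side's columns.
Matching on v.venue_id > b.venue_id. A NULL in a compared column never satisfies the condition.
Matched pairs: 7; unmatched v rows kept: 5; unmatched b rows kept: 6.

(2, 50); (2, 150); (2, 200); (4, 50); (4, 150); (4, 200); (6, 50); (7, NULL); (7, NULL); (8, NULL); (9, NULL); (9, NULL); (NULL, 80); (NULL, 100); (NULL, 300); (NULL, 300); (NULL, 300); (NULL, NULL)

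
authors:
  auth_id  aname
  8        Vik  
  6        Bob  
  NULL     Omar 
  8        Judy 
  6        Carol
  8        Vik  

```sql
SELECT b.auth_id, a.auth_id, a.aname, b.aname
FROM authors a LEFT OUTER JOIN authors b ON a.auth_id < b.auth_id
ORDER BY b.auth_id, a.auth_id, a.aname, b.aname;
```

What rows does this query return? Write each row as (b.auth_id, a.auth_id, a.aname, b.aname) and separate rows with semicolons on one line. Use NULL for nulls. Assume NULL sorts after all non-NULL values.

(8, 6, Bob, Judy); (8, 6, Bob, Vik); (8, 6, Bob, Vik); (8, 6, Carol, Judy); (8, 6, Carol, Vik); (8, 6, Carol, Vik); (NULL, 8, Judy, NULL); (NULL, 8, Vik, NULL); (NULL, 8, Vik, NULL); (NULL, NULL, Omar, NULL)

LEFT JOIN keeps every row from `authors a`; unmatched rows get NULL for `authors b`'s columns.
Matching on a.auth_id < b.auth_id. A NULL in a compared column never satisfies the condition.
- auth_id=8: no b row matches, row kept with b columns NULL.
- auth_id=6: 3 matching b row(s), so 3 row(s) emitted.
- auth_id=NULL: no b row matches, row kept with b columns NULL.
- auth_id=8: no b row matches, row kept with b columns NULL.
- auth_id=6: 3 matching b row(s), so 3 row(s) emitted.
- auth_id=8: no b row matches, row kept with b columns NULL.
After projecting and ordering:
b.auth_id | a.auth_id | a.aname | b.aname
8 | 6 | Bob | Judy
8 | 6 | Bob | Vik
8 | 6 | Bob | Vik
8 | 6 | Carol | Judy
8 | 6 | Carol | Vik
8 | 6 | Carol | Vik
NULL | 8 | Judy | NULL
NULL | 8 | Vik | NULL
NULL | 8 | Vik | NULL
NULL | NULL | Omar | NULL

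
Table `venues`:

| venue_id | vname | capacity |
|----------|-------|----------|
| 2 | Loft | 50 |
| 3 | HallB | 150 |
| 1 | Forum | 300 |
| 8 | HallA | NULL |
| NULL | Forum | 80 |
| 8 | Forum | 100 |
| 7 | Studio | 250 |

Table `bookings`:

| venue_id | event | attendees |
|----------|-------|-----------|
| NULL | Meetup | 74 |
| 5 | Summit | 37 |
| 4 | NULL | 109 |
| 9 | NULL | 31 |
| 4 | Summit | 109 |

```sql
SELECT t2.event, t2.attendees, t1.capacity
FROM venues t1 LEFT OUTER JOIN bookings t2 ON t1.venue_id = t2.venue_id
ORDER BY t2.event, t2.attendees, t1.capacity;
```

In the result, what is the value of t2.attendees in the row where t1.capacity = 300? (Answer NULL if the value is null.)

NULL

LEFT JOIN keeps every row from `venues`; unmatched rows get NULL for `bookings`'s columns.
Matching on t1.venue_id = t2.venue_id. A NULL in a compared column never satisfies the condition.
- t1[0] venue_id=2 → no match; kept with NULLs on the t2 side.
- t1[1] venue_id=3 → no match; kept with NULLs on the t2 side.
- t1[2] venue_id=1 → no match; kept with NULLs on the t2 side.
- t1[3] venue_id=8 → no match; kept with NULLs on the t2 side.
- t1[4] venue_id=NULL → no match; kept with NULLs on the t2 side.
- t1[5] venue_id=8 → no match; kept with NULLs on the t2 side.
- t1[6] venue_id=7 → no match; kept with NULLs on the t2 side.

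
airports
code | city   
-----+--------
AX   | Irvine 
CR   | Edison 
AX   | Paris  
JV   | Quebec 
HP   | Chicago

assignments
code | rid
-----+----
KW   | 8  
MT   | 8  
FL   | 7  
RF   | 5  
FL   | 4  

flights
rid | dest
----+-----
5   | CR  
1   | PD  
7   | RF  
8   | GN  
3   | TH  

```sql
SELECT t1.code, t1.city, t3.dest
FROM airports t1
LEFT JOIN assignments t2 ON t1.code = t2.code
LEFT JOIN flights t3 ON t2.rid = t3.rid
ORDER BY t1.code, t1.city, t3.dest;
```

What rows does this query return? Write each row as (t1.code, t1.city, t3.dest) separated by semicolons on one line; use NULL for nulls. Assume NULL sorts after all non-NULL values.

Evaluate left to right. First `airports t1 LEFT JOIN assignments t2` on code: 5 row(s).
Then LEFT JOIN `flights t3` on rid: each of those 5 rows is kept; rows whose t2.rid has no match in t3 get NULL for t3's columns.

(AX, Irvine, NULL); (AX, Paris, NULL); (CR, Edison, NULL); (HP, Chicago, NULL); (JV, Quebec, NULL)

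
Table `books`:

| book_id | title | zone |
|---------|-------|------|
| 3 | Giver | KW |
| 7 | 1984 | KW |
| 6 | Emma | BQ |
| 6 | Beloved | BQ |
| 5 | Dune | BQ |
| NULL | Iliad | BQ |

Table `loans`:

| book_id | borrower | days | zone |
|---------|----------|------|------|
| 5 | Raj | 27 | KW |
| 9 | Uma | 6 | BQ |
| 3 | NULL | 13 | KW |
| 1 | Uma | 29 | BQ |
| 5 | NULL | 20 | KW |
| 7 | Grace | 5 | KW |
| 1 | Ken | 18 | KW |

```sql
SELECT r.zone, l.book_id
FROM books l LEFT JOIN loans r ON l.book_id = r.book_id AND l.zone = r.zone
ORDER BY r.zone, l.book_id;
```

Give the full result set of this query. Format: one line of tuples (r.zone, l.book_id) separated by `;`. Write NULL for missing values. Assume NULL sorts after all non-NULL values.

LEFT JOIN keeps every row from `books`; unmatched rows get NULL for `loans`'s columns.
Matching on l.book_id = r.book_id AND l.zone = r.zone. A NULL in a compared column never satisfies the condition.
- l row (book_id=3, zone=KW): matches 1 r row(s) → 1 output row(s).
- l row (book_id=7, zone=KW): matches 1 r row(s) → 1 output row(s).
- l row (book_id=6, zone=BQ): no match → kept, r columns NULL.
- l row (book_id=6, zone=BQ): no match → kept, r columns NULL.
- l row (book_id=5, zone=BQ): no match → kept, r columns NULL.
- l row (book_id=NULL, zone=BQ): no match → kept, r columns NULL.
After projecting and ordering:
r.zone | l.book_id
KW | 3
KW | 7
NULL | 5
NULL | 6
NULL | 6
NULL | NULL

(KW, 3); (KW, 7); (NULL, 5); (NULL, 6); (NULL, 6); (NULL, NULL)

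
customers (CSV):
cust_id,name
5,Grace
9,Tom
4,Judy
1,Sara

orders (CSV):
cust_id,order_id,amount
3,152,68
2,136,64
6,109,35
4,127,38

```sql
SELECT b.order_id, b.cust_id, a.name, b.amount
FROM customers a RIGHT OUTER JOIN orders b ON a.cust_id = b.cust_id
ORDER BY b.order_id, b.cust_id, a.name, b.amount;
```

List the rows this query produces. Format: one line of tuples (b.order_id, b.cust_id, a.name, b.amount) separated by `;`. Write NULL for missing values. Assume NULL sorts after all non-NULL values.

RIGHT JOIN keeps every row from `orders`; unmatched rows get NULL for `customers`'s columns.
Matching on a.cust_id = b.cust_id.
- a row (cust_id=5): no match.
- a row (cust_id=9): no match.
- a row (cust_id=4): matches 1 b row(s) → 1 output row(s).
- a row (cust_id=1): no match.
- 3 row(s) from b found no a partner → padded with NULL.
After projecting and ordering:
b.order_id | b.cust_id | a.name | b.amount
109 | 6 | NULL | 35
127 | 4 | Judy | 38
136 | 2 | NULL | 64
152 | 3 | NULL | 68

(109, 6, NULL, 35); (127, 4, Judy, 38); (136, 2, NULL, 64); (152, 3, NULL, 68)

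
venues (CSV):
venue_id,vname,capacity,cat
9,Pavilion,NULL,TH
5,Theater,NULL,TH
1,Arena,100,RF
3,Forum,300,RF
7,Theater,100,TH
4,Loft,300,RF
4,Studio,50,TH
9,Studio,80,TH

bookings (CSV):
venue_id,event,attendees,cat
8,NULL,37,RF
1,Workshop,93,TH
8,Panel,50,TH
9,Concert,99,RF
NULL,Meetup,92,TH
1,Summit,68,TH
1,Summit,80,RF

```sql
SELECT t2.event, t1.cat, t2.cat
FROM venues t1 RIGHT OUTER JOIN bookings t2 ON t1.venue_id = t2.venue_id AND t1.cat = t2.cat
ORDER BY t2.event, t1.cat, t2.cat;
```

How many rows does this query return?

7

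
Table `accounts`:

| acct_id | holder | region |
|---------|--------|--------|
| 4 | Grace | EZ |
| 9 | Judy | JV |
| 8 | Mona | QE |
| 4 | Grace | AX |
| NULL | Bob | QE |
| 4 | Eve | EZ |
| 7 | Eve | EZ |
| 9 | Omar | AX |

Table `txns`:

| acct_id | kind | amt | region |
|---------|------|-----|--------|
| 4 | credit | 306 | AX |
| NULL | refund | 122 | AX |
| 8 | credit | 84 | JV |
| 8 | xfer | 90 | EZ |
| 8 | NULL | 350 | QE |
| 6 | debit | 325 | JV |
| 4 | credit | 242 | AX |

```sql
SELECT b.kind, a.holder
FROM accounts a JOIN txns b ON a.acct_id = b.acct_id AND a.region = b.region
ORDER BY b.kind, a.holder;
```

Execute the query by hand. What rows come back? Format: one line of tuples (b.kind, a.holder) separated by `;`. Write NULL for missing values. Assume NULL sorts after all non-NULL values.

INNER JOIN keeps only pairs where the ON condition holds.
Matching on a.acct_id = b.acct_id AND a.region = b.region. A NULL in a compared column never satisfies the condition.
Matched pairs: 3.

(credit, Grace); (credit, Grace); (NULL, Mona)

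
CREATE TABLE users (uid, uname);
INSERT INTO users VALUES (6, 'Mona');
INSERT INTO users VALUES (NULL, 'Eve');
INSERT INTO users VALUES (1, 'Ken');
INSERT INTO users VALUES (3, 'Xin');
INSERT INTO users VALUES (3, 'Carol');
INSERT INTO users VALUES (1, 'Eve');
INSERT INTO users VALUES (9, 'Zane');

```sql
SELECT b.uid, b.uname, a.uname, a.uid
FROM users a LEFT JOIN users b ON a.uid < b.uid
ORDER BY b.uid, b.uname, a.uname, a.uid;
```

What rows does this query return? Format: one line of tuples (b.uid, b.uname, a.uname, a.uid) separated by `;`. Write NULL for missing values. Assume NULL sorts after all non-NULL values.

(3, Carol, Eve, 1); (3, Carol, Ken, 1); (3, Xin, Eve, 1); (3, Xin, Ken, 1); (6, Mona, Carol, 3); (6, Mona, Eve, 1); (6, Mona, Ken, 1); (6, Mona, Xin, 3); (9, Zane, Carol, 3); (9, Zane, Eve, 1); (9, Zane, Ken, 1); (9, Zane, Mona, 6); (9, Zane, Xin, 3); (NULL, NULL, Eve, NULL); (NULL, NULL, Zane, 9)

LEFT JOIN keeps every row from `users a`; unmatched rows get NULL for `users b`'s columns.
Matching on a.uid < b.uid. A NULL in a compared column never satisfies the condition.
Matched pairs: 13; unmatched a rows kept: 2.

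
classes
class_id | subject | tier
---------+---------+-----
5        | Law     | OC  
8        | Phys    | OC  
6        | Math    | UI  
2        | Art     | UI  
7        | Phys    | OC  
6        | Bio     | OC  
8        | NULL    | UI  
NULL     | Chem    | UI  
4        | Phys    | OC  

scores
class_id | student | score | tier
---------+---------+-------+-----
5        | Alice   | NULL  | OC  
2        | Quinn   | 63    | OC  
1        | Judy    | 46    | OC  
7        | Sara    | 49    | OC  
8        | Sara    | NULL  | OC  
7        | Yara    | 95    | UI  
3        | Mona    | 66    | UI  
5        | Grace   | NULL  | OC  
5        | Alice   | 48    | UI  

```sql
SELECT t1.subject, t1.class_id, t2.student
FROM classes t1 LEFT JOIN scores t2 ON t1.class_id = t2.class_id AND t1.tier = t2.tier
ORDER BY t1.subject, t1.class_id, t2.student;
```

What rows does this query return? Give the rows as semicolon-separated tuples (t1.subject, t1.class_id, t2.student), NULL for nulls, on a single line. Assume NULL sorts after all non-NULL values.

LEFT JOIN keeps every row from `classes`; unmatched rows get NULL for `scores`'s columns.
Matching on t1.class_id = t2.class_id AND t1.tier = t2.tier. A NULL in a compared column never satisfies the condition.
- t1[0] class_id=5, tier=OC → 2 match(es) in t2 → 2 row(s).
- t1[1] class_id=8, tier=OC → 1 match(es) in t2 → 1 row(s).
- t1[2] class_id=6, tier=UI → no match; kept with NULLs on the t2 side.
- t1[3] class_id=2, tier=UI → no match; kept with NULLs on the t2 side.
- t1[4] class_id=7, tier=OC → 1 match(es) in t2 → 1 row(s).
- t1[5] class_id=6, tier=OC → no match; kept with NULLs on the t2 side.
- t1[6] class_id=8, tier=UI → no match; kept with NULLs on the t2 side.
- t1[7] class_id=NULL, tier=UI → no match; kept with NULLs on the t2 side.
- t1[8] class_id=4, tier=OC → no match; kept with NULLs on the t2 side.
After projecting and ordering:
t1.subject | t1.class_id | t2.student
Art | 2 | NULL
Bio | 6 | NULL
Chem | NULL | NULL
Law | 5 | Alice
Law | 5 | Grace
Math | 6 | NULL
Phys | 4 | NULL
Phys | 7 | Sara
Phys | 8 | Sara
NULL | 8 | NULL

(Art, 2, NULL); (Bio, 6, NULL); (Chem, NULL, NULL); (Law, 5, Alice); (Law, 5, Grace); (Math, 6, NULL); (Phys, 4, NULL); (Phys, 7, Sara); (Phys, 8, Sara); (NULL, 8, NULL)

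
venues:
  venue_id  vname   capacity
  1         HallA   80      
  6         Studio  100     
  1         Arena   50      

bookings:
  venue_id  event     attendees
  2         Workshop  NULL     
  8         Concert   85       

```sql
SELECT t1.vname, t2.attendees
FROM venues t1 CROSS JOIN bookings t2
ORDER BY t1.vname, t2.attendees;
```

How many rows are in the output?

6

CROSS JOIN pairs every row of `venues` with every row of `bookings`: 3 × 2 = 6 rows.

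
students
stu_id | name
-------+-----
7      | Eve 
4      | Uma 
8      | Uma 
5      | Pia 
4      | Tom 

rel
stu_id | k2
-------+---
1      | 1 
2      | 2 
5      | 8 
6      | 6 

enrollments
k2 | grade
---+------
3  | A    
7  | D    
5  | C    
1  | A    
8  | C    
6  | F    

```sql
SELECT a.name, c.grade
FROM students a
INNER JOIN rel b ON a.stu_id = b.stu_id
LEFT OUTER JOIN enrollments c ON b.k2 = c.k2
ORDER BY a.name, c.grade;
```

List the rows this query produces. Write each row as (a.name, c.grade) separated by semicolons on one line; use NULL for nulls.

Joins associate left-to-right: students INNER JOIN rel on stu_id gives 1 intermediate row(s).
Then LEFT JOIN `enrollments c` on k2: each of those 1 rows is kept; rows whose b.k2 has no match in c get NULL for c's columns.

(Pia, C)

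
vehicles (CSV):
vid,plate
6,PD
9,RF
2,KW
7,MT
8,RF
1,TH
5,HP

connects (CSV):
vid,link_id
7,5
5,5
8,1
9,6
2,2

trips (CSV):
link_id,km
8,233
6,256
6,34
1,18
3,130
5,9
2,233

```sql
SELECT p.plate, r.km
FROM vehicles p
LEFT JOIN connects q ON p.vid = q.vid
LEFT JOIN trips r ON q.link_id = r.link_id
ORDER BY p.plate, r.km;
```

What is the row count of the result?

Evaluate left to right. First `vehicles p LEFT JOIN connects q` on vid: 7 row(s).
Then LEFT JOIN `trips r` on link_id: each of those 7 rows is kept; rows whose q.link_id has no match in r get NULL for r's columns.
Result: 8 row(s).

8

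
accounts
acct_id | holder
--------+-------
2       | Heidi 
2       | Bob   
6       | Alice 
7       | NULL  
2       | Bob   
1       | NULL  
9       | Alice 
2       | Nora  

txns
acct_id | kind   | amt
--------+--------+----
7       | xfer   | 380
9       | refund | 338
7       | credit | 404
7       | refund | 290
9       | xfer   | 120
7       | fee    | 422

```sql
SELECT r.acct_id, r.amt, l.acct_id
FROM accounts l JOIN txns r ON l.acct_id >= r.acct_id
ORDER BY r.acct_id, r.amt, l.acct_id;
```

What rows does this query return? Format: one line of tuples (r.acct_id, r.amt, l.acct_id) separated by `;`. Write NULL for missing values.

(7, 290, 7); (7, 290, 9); (7, 380, 7); (7, 380, 9); (7, 404, 7); (7, 404, 9); (7, 422, 7); (7, 422, 9); (9, 120, 9); (9, 338, 9)

INNER JOIN keeps only pairs where the ON condition holds.
Matching on l.acct_id >= r.acct_id.
Matched pairs: 10.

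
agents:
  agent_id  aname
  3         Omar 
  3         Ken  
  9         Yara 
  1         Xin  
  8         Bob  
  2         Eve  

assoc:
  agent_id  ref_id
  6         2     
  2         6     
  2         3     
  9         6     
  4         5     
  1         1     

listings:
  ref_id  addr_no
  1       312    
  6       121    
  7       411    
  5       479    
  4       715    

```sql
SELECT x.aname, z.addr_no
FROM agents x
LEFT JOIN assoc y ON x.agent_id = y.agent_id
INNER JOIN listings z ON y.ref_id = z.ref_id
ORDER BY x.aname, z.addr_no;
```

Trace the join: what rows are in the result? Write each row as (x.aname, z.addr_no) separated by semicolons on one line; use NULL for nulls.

(Eve, 121); (Xin, 312); (Yara, 121)

Step 1 — x LEFT JOIN y on agent_id → 7 row(s).
Then INNER JOIN `listings z` on ref_id: keep only rows whose y.ref_id appears in z.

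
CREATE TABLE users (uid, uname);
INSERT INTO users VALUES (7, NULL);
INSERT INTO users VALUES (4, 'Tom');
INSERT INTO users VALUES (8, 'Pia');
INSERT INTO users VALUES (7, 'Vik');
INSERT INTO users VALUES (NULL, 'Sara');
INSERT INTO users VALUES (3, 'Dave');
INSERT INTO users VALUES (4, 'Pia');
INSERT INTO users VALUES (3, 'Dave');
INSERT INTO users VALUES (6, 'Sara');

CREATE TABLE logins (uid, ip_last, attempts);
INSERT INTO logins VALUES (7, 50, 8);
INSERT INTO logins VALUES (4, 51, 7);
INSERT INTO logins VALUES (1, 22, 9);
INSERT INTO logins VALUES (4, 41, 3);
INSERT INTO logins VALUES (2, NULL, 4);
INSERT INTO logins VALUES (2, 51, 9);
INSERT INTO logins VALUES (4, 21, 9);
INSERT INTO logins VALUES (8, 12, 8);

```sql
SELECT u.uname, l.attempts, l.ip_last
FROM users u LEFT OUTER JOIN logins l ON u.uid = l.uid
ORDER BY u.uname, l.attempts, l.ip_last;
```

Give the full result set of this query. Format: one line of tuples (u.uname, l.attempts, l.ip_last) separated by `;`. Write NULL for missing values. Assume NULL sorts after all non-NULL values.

(Dave, NULL, NULL); (Dave, NULL, NULL); (Pia, 3, 41); (Pia, 7, 51); (Pia, 8, 12); (Pia, 9, 21); (Sara, NULL, NULL); (Sara, NULL, NULL); (Tom, 3, 41); (Tom, 7, 51); (Tom, 9, 21); (Vik, 8, 50); (NULL, 8, 50)

LEFT JOIN keeps every row from `users`; unmatched rows get NULL for `logins`'s columns.
Matching on u.uid = l.uid. A NULL in a compared column never satisfies the condition.
- u row (uid=7): matches 1 l row(s) → 1 output row(s).
- u row (uid=4): matches 3 l row(s) → 3 output row(s).
- u row (uid=8): matches 1 l row(s) → 1 output row(s).
- u row (uid=7): matches 1 l row(s) → 1 output row(s).
- u row (uid=NULL): no match → kept, l columns NULL.
- u row (uid=3): no match → kept, l columns NULL.
- u row (uid=4): matches 3 l row(s) → 3 output row(s).
- u row (uid=3): no match → kept, l columns NULL.
- u row (uid=6): no match → kept, l columns NULL.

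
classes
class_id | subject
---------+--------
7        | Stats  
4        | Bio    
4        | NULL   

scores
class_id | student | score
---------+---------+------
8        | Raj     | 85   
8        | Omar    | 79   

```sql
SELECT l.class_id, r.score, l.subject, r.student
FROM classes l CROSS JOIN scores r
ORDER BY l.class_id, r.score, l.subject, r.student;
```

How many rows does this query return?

6

CROSS JOIN pairs every row of `classes` with every row of `scores`: 3 × 2 = 6 rows.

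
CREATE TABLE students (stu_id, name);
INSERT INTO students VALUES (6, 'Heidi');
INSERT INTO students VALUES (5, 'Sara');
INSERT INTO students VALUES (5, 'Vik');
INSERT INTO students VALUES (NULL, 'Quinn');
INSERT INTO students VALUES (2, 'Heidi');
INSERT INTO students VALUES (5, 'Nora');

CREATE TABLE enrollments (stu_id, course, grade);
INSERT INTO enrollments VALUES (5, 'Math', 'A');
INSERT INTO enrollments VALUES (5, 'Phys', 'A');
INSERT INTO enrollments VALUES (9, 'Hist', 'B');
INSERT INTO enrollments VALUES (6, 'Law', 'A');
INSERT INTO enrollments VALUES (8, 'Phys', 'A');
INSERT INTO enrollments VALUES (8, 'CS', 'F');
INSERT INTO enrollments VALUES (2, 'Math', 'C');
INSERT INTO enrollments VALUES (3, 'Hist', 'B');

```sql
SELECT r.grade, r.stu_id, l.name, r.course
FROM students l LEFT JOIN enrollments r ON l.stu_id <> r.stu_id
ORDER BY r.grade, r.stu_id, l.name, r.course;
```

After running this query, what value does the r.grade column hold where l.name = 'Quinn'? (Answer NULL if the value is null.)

NULL

LEFT JOIN keeps every row from `students`; unmatched rows get NULL for `enrollments`'s columns.
Matching on l.stu_id <> r.stu_id. A NULL in a compared column never satisfies the condition.
Matched pairs: 32; unmatched l rows kept: 1.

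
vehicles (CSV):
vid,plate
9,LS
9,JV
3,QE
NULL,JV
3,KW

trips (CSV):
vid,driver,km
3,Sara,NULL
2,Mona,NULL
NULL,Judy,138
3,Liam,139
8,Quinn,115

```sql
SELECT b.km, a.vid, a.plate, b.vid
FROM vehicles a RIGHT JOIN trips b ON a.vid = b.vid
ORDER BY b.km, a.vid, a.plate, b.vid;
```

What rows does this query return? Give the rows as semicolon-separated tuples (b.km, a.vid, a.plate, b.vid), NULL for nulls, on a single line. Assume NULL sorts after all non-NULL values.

(115, NULL, NULL, 8); (138, NULL, NULL, NULL); (139, 3, KW, 3); (139, 3, QE, 3); (NULL, 3, KW, 3); (NULL, 3, QE, 3); (NULL, NULL, NULL, 2)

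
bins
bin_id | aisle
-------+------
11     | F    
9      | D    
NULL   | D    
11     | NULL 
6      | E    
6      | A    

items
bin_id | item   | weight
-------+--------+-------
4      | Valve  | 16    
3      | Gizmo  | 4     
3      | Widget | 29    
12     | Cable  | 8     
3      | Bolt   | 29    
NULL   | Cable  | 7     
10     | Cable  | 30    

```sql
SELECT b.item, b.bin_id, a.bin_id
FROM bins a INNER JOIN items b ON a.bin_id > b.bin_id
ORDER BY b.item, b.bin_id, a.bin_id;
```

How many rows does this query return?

INNER JOIN keeps only pairs where the ON condition holds.
Matching on a.bin_id > b.bin_id. A NULL in a compared column never satisfies the condition.
Matched pairs: 22.
Total: 22 rows.

22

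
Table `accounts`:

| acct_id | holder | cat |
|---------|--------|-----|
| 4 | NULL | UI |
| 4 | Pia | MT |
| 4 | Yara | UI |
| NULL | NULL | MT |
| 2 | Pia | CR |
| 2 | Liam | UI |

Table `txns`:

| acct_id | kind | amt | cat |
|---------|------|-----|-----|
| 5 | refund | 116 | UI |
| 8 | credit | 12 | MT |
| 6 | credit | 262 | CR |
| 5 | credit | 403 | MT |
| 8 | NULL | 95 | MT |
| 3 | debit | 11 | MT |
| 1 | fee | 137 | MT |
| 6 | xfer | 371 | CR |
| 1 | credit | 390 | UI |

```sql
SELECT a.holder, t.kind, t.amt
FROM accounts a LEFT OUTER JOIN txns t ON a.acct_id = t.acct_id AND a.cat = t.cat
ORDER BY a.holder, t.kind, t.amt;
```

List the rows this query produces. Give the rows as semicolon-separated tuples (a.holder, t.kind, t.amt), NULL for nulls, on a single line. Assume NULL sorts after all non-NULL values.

LEFT JOIN keeps every row from `accounts`; unmatched rows get NULL for `txns`'s columns.
Matching on a.acct_id = t.acct_id AND a.cat = t.cat. A NULL in a compared column never satisfies the condition.
- a (acct_id=4, cat=UI) has no partner → padded with NULL.
- a (acct_id=4, cat=MT) has no partner → padded with NULL.
- a (acct_id=4, cat=UI) has no partner → padded with NULL.
- a (acct_id=NULL, cat=MT) has no partner → padded with NULL.
- a (acct_id=2, cat=CR) has no partner → padded with NULL.
- a (acct_id=2, cat=UI) has no partner → padded with NULL.
After projecting and ordering:
a.holder | t.kind | t.amt
Liam | NULL | NULL
Pia | NULL | NULL
Pia | NULL | NULL
Yara | NULL | NULL
NULL | NULL | NULL
NULL | NULL | NULL

(Liam, NULL, NULL); (Pia, NULL, NULL); (Pia, NULL, NULL); (Yara, NULL, NULL); (NULL, NULL, NULL); (NULL, NULL, NULL)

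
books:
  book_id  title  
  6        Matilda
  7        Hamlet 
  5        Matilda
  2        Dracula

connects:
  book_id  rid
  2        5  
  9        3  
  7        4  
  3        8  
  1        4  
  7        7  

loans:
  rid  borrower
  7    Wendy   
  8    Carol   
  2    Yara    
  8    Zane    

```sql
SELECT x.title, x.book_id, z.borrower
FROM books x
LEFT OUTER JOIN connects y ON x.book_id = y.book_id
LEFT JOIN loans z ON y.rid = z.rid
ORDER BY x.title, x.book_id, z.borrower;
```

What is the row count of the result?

Joins associate left-to-right: books LEFT JOIN connects on book_id gives 5 intermediate row(s).
Then LEFT JOIN `loans z` on rid: each of those 5 rows is kept; rows whose y.rid has no match in z get NULL for z's columns.
Result: 5 row(s).

5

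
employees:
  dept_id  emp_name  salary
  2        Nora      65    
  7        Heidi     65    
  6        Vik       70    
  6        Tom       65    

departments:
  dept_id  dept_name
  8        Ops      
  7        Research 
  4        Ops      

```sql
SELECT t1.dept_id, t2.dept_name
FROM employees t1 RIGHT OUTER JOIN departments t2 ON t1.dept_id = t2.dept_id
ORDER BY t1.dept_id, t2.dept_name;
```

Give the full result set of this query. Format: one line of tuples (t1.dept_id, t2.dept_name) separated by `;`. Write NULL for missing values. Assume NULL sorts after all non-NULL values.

(7, Research); (NULL, Ops); (NULL, Ops)

RIGHT JOIN keeps every row from `departments`; unmatched rows get NULL for `employees`'s columns.
Matching on t1.dept_id = t2.dept_id.
Matched pairs: 1; unmatched t2 rows kept: 2.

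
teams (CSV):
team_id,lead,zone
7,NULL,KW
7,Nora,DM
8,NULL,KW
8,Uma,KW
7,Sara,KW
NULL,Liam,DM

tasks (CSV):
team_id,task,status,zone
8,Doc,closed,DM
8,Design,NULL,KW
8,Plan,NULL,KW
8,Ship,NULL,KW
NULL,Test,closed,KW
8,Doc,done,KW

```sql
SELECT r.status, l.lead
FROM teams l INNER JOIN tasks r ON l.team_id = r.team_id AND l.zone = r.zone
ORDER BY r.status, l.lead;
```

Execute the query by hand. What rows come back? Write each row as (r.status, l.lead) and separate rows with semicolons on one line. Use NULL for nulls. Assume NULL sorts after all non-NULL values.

INNER JOIN keeps only pairs where the ON condition holds.
Matching on l.team_id = r.team_id AND l.zone = r.zone. A NULL in a compared column never satisfies the condition.
Matched pairs: 8.

(done, Uma); (done, NULL); (NULL, Uma); (NULL, Uma); (NULL, Uma); (NULL, NULL); (NULL, NULL); (NULL, NULL)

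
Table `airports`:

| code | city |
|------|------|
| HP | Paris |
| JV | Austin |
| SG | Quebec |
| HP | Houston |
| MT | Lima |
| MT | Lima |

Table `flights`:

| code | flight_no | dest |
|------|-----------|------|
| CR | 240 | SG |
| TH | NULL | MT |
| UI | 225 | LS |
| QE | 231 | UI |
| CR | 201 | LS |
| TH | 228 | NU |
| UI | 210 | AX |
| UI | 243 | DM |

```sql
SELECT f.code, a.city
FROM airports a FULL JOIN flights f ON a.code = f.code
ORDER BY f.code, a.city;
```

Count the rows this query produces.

FULL OUTER JOIN keeps every row from both sides; unmatched rows get NULL for the other side's columns.
Matching on a.code = f.code.
- a (code=HP) has no partner → padded with NULL.
- a (code=JV) has no partner → padded with NULL.
- a (code=SG) has no partner → padded with NULL.
- a (code=HP) has no partner → padded with NULL.
- a (code=MT) has no partner → padded with NULL.
- a (code=MT) has no partner → padded with NULL.
- plus 8 unmatched f row(s), each kept with NULL a columns.
Total: 0 matched + 14 padded = 14 rows.

14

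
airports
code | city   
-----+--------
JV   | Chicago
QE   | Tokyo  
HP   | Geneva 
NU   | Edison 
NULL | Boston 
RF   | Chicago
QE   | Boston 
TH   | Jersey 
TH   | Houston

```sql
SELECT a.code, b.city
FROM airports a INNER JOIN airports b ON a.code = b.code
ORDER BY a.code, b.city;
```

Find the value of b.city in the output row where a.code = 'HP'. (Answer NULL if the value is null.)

INNER JOIN keeps only pairs where the ON condition holds.
Matching on a.code = b.code. A NULL in a compared column never satisfies the condition.
Matched pairs: 12.

Geneva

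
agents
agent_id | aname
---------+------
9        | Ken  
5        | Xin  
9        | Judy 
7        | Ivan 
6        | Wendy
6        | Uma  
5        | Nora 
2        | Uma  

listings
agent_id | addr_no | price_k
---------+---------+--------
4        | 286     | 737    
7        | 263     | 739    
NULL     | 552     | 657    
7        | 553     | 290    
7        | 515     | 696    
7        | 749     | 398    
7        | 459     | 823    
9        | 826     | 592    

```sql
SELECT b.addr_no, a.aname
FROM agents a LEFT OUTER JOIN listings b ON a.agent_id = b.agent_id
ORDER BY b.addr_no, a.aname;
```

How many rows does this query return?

LEFT JOIN keeps every row from `agents`; unmatched rows get NULL for `listings`'s columns.
Matching on a.agent_id = b.agent_id. A NULL in a compared column never satisfies the condition.
- agent_id=9: 1 matching b row(s), so 1 row(s) emitted.
- agent_id=5: no b row matches, row kept with b columns NULL.
- agent_id=9: 1 matching b row(s), so 1 row(s) emitted.
- agent_id=7: 5 matching b row(s), so 5 row(s) emitted.
- agent_id=6: no b row matches, row kept with b columns NULL.
- agent_id=6: no b row matches, row kept with b columns NULL.
- agent_id=5: no b row matches, row kept with b columns NULL.
- agent_id=2: no b row matches, row kept with b columns NULL.
Total: 7 matched + 5 padded = 12 rows.

12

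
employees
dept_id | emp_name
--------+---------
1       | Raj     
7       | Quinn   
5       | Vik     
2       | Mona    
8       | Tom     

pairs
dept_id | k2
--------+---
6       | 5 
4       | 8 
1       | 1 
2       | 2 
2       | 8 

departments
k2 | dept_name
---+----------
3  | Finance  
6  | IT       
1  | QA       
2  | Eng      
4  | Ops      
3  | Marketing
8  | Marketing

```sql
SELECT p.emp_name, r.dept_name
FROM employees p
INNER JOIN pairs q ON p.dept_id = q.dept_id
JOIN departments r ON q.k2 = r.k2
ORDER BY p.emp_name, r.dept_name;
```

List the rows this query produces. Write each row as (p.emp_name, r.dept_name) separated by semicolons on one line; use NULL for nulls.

(Mona, Eng); (Mona, Marketing); (Raj, QA)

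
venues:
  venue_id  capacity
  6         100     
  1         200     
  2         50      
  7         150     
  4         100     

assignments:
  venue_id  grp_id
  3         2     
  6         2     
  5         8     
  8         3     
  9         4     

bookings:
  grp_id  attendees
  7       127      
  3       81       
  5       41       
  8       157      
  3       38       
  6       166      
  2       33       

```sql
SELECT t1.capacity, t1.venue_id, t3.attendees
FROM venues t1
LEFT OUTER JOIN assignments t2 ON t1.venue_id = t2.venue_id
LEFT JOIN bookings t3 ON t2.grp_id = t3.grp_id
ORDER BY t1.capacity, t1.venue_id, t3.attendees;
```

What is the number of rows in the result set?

5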